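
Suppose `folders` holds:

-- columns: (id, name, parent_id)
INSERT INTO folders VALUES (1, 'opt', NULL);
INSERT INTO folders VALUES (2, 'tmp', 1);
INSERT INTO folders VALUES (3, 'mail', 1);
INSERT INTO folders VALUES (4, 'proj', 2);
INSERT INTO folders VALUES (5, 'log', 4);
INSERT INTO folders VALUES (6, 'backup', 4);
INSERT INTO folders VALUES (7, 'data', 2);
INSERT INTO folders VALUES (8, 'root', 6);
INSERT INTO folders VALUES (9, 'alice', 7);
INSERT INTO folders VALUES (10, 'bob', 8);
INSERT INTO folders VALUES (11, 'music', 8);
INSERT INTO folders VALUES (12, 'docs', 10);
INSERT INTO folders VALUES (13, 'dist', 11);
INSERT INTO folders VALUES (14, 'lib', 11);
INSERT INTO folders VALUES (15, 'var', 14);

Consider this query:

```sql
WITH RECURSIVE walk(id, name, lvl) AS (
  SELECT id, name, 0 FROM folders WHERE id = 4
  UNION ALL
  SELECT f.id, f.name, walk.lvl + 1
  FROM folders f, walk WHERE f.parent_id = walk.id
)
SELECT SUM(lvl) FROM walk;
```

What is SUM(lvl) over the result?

Base: id=4 (proj) at lvl 0.
Iteration 1: rows with parent_id in {4} -> log (id 5, lvl 1), backup (id 6, lvl 1).
Iteration 2: rows with parent_id in {5,6} -> root (id 8, lvl 2).
Iteration 3: rows with parent_id in {8} -> bob (id 10, lvl 3), music (id 11, lvl 3).
Iteration 4: rows with parent_id in {10,11} -> docs (id 12, lvl 4), dist (id 13, lvl 4), lib (id 14, lvl 4).
Iteration 5: rows with parent_id in {12,13,14} -> var (id 15, lvl 5).
Iteration 6: no rows with parent_id in {15}; recursion stops.
SUM(lvl) = 0 + 1 + 1 + 2 + 3 + 3 + 4 + 4 + 4 + 5 = 27.

27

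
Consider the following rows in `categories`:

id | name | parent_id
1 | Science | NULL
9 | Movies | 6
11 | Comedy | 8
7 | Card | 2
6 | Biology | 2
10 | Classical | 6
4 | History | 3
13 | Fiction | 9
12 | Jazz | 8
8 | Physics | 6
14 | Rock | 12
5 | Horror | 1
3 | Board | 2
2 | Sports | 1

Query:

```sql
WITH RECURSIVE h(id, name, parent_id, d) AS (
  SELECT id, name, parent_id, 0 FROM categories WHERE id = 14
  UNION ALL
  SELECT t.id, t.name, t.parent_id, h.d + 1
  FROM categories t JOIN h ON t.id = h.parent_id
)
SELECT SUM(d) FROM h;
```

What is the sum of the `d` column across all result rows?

15

Base: id=14 (Rock), parent_id=12, d 0.
Iteration 1: join on id=12 -> Jazz (id 12, parent_id=8, d 1).
Iteration 2: join on id=8 -> Physics (id 8, parent_id=6, d 2).
Iteration 3: join on id=6 -> Biology (id 6, parent_id=2, d 3).
Iteration 4: join on id=2 -> Sports (id 2, parent_id=1, d 4).
Iteration 5: join on id=1 -> Science (id 1, parent_id=NULL, d 5).
Iteration 6: parent_id is NULL; no match; recursion stops.
SUM(d) = 0 + 1 + 2 + 3 + 4 + 5 = 15.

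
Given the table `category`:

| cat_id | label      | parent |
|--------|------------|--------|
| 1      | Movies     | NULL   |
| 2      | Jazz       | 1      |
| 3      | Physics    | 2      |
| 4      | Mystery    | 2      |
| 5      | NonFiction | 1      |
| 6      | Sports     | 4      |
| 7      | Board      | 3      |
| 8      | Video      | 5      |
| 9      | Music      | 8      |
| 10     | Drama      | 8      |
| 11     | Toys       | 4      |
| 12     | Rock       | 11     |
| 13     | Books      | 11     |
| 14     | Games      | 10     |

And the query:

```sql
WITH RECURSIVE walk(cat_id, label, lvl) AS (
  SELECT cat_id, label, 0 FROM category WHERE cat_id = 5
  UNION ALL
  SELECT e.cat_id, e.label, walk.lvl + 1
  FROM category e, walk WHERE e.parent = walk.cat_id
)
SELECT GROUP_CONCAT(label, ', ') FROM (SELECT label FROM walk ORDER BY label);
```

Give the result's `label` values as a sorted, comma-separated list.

Base: cat_id=5 (NonFiction) at lvl 0.
Iteration 1: rows with parent in {5} -> Video (id 8, lvl 1).
Iteration 2: rows with parent in {8} -> Music (id 9, lvl 2), Drama (id 10, lvl 2).
Iteration 3: rows with parent in {9,10} -> Games (id 14, lvl 3).
Iteration 4: no rows with parent in {14}; recursion stops.

Drama, Games, Music, NonFiction, Video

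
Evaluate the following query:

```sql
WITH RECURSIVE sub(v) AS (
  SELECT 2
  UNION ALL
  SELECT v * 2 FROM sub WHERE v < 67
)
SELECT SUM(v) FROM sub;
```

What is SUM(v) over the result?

254

Base: v=2.
Iteration 1: 2 < 67 holds -> v = 2 * 2 = 4.
Iteration 2: 4 < 67 holds -> v = 4 * 2 = 8.
Iteration 3: 8 < 67 holds -> v = 8 * 2 = 16.
Iteration 4: 16 < 67 holds -> v = 16 * 2 = 32.
Iteration 5: 32 < 67 holds -> v = 32 * 2 = 64.
Iteration 6: 64 < 67 holds -> v = 64 * 2 = 128.
Iteration 7: 128 < 67 fails; recursion stops.
SUM(v) = 2 + 4 + 8 + 16 + 32 + 64 + 128 = 254.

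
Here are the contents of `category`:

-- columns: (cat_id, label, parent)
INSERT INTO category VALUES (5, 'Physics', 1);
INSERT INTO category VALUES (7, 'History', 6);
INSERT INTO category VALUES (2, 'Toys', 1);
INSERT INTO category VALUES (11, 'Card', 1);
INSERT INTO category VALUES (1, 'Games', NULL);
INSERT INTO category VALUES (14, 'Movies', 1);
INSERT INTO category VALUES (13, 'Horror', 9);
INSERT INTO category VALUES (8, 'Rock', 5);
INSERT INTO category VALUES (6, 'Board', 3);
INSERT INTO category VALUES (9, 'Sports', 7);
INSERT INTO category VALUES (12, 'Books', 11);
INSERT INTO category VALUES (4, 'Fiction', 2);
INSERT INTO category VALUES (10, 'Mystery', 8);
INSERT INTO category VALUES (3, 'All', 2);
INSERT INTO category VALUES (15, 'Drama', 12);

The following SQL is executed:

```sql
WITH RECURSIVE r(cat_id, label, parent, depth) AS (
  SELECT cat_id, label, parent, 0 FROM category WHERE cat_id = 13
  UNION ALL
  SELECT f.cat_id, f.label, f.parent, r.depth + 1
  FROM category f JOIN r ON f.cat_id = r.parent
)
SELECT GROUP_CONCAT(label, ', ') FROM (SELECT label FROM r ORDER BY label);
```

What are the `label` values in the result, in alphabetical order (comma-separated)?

Base: cat_id=13 (Horror), parent=9, depth 0.
Iteration 1: join on cat_id=9 -> Sports (id 9, parent=7, depth 1).
Iteration 2: join on cat_id=7 -> History (id 7, parent=6, depth 2).
Iteration 3: join on cat_id=6 -> Board (id 6, parent=3, depth 3).
Iteration 4: join on cat_id=3 -> All (id 3, parent=2, depth 4).
Iteration 5: join on cat_id=2 -> Toys (id 2, parent=1, depth 5).
Iteration 6: join on cat_id=1 -> Games (id 1, parent=NULL, depth 6).
Iteration 7: parent is NULL; no match; recursion stops.

All, Board, Games, History, Horror, Sports, Toys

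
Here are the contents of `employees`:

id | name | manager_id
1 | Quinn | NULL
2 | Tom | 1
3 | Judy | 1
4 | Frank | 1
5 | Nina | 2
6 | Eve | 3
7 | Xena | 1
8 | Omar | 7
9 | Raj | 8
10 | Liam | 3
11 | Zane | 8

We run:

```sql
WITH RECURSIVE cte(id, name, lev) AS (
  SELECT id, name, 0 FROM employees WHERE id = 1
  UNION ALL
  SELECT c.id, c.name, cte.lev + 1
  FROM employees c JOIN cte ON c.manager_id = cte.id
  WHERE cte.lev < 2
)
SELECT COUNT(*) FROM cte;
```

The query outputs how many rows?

9

Base: id=1 (Quinn) at lev 0.
Iteration 1: rows with manager_id in {1} -> Tom (id 2, lev 1), Judy (id 3, lev 1), Frank (id 4, lev 1), Xena (id 7, lev 1).
Iteration 2: rows with manager_id in {2,3,4,7} -> Nina (id 5, lev 2), Eve (id 6, lev 2), Omar (id 8, lev 2), Liam (id 10, lev 2).
Iteration 3: lev < 2 fails for all current rows; recursion stops.
Total rows emitted: 9.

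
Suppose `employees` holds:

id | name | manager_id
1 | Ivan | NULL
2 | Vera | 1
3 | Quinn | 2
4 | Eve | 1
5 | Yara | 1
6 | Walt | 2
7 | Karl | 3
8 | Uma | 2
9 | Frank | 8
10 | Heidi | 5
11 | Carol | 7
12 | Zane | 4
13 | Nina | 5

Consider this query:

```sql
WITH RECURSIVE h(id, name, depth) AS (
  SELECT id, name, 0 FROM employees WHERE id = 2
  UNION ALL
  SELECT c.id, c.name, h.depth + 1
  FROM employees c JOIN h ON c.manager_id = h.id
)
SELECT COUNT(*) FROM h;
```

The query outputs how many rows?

Base: id=2 (Vera) at depth 0.
Iteration 1: rows with manager_id in {2} -> Quinn (id 3, depth 1), Walt (id 6, depth 1), Uma (id 8, depth 1).
Iteration 2: rows with manager_id in {3,6,8} -> Karl (id 7, depth 2), Frank (id 9, depth 2).
Iteration 3: rows with manager_id in {7,9} -> Carol (id 11, depth 3).
Iteration 4: no rows with manager_id in {11}; recursion stops.
Total rows emitted: 7.

7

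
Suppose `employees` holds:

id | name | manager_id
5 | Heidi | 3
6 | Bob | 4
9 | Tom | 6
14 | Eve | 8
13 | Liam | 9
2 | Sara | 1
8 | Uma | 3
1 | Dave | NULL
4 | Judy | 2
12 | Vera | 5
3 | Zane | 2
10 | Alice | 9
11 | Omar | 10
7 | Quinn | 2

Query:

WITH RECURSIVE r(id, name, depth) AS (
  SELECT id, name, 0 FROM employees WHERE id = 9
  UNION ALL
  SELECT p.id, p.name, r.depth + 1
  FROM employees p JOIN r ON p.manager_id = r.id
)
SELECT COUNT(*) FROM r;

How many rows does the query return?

4

Base: id=9 (Tom) at depth 0.
Iteration 1: rows with manager_id in {9} -> Alice (id 10, depth 1), Liam (id 13, depth 1).
Iteration 2: rows with manager_id in {10,13} -> Omar (id 11, depth 2).
Iteration 3: no rows with manager_id in {11}; recursion stops.
Total rows emitted: 4.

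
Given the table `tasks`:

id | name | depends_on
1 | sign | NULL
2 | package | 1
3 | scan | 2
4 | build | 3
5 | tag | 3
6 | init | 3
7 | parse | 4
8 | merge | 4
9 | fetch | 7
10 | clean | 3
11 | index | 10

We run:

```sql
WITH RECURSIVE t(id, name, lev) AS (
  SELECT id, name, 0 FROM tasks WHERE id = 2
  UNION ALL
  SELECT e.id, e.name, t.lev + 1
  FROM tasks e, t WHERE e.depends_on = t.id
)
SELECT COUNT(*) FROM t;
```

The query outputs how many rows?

Base: id=2 (package) at lev 0.
Iteration 1: rows with depends_on in {2} -> scan (id 3, lev 1).
Iteration 2: rows with depends_on in {3} -> build (id 4, lev 2), tag (id 5, lev 2), init (id 6, lev 2), clean (id 10, lev 2).
Iteration 3: rows with depends_on in {4,5,6,10} -> parse (id 7, lev 3), merge (id 8, lev 3), index (id 11, lev 3).
Iteration 4: rows with depends_on in {7,8,11} -> fetch (id 9, lev 4).
Iteration 5: no rows with depends_on in {9}; recursion stops.
Total rows emitted: 10.

10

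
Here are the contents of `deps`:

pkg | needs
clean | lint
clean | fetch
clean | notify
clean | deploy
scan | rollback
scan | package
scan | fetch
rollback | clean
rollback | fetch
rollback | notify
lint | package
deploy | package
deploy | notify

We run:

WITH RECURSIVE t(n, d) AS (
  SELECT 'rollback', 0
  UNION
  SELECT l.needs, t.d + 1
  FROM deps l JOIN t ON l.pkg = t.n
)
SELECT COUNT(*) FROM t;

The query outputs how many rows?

Base: (rollback, d=0).
Iteration 1: edges from {rollback} -> (clean, d=1), (fetch, d=1), (notify, d=1).
Iteration 2: edges from {clean,fetch,notify} -> (deploy, d=2), (fetch, d=2), (lint, d=2), (notify, d=2).
Iteration 3: edges from {deploy,fetch,lint,notify} -> (notify, d=3), (package, d=3). [UNION drops 1 duplicate row(s)]
Iteration 4: no outgoing edges from {notify,package}; recursion stops.
Total rows emitted: 10.

10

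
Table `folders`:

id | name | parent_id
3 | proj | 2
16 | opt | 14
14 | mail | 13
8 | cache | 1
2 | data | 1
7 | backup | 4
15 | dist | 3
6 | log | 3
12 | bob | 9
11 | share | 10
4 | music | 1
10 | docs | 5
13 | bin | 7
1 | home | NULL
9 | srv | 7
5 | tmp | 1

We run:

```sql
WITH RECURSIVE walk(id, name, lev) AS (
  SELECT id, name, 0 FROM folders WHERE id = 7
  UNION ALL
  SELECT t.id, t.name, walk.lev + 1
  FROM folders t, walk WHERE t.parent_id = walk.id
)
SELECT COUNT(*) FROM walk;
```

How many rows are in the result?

6

Base: id=7 (backup) at lev 0.
Iteration 1: rows with parent_id in {7} -> srv (id 9, lev 1), bin (id 13, lev 1).
Iteration 2: rows with parent_id in {9,13} -> bob (id 12, lev 2), mail (id 14, lev 2).
Iteration 3: rows with parent_id in {12,14} -> opt (id 16, lev 3).
Iteration 4: no rows with parent_id in {16}; recursion stops.
Total rows emitted: 6.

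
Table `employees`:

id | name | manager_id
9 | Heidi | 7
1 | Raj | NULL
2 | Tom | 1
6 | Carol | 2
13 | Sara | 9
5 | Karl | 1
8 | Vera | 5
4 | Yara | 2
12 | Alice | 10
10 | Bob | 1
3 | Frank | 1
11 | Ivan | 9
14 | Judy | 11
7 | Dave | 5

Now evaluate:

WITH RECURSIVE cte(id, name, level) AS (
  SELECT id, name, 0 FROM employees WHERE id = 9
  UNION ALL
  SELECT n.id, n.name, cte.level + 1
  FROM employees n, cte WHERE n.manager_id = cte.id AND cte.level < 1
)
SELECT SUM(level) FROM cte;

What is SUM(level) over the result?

Base: id=9 (Heidi) at level 0.
Iteration 1: rows with manager_id in {9} -> Ivan (id 11, level 1), Sara (id 13, level 1).
Iteration 2: level < 1 fails for all current rows; recursion stops.
SUM(level) = 0 + 1 + 1 = 2.

2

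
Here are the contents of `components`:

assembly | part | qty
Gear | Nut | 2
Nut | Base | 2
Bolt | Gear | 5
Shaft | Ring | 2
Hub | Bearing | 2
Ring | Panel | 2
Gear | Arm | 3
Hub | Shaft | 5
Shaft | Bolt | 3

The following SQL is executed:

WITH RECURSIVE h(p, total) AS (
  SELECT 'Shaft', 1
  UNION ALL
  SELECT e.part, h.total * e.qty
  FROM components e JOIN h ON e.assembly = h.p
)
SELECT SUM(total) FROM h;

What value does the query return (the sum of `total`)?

160

Base: (Shaft, total=1).
Iteration 1: components of {Shaft} -> Bolt = 1*3 = 3, Ring = 1*2 = 2.
Iteration 2: components of {Bolt,Ring} -> Gear = 3*5 = 15, Panel = 2*2 = 4.
Iteration 3: components of {Gear,Panel} -> Arm = 15*3 = 45, Nut = 15*2 = 30.
Iteration 4: components of {Arm,Nut} -> Base = 30*2 = 60.
Iteration 5: no further components; recursion stops.
SUM(total) = 1 + 3 + 2 + 15 + 4 + 45 + 30 + 60 = 160.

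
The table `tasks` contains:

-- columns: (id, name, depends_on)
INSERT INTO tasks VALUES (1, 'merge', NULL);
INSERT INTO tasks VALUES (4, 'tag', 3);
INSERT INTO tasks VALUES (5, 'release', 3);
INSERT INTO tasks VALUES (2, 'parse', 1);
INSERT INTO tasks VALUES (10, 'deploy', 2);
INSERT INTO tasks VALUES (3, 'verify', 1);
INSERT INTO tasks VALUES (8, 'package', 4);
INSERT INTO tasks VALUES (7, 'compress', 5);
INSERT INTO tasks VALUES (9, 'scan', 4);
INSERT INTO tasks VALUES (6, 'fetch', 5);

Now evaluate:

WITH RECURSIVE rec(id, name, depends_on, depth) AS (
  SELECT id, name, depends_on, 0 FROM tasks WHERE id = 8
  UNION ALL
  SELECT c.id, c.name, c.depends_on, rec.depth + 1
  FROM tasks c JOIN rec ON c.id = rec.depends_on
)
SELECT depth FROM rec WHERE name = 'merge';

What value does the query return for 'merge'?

3

Base: id=8 (package), depends_on=4, depth 0.
Iteration 1: join on id=4 -> tag (id 4, depends_on=3, depth 1).
Iteration 2: join on id=3 -> verify (id 3, depends_on=1, depth 2).
Iteration 3: join on id=1 -> merge (id 1, depends_on=NULL, depth 3).
Iteration 4: depends_on is NULL; no match; recursion stops.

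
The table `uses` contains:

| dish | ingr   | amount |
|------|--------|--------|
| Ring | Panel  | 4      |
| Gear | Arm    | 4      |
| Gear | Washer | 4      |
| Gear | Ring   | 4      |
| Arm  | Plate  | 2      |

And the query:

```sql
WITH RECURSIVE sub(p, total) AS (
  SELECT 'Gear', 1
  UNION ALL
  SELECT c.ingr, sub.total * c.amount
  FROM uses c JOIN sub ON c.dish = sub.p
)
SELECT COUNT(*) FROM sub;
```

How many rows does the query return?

6

Base: (Gear, total=1).
Iteration 1: components of {Gear} -> Arm = 1*4 = 4, Ring = 1*4 = 4, Washer = 1*4 = 4.
Iteration 2: components of {Arm,Ring,Washer} -> Panel = 4*4 = 16, Plate = 4*2 = 8.
Iteration 3: no further components; recursion stops.
Total rows emitted: 6.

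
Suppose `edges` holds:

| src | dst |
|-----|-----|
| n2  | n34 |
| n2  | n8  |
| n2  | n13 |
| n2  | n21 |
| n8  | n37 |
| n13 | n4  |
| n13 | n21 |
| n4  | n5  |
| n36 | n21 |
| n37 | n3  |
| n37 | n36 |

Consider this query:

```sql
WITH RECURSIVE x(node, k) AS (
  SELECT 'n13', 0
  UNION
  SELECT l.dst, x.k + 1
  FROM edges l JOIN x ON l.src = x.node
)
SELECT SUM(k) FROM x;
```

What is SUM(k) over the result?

4

Base: (n13, k=0).
Iteration 1: edges from {n13} -> (n21, k=1), (n4, k=1).
Iteration 2: edges from {n21,n4} -> (n5, k=2).
Iteration 3: no outgoing edges from {n5}; recursion stops.
SUM(k) = 0 + 1 + 1 + 2 = 4.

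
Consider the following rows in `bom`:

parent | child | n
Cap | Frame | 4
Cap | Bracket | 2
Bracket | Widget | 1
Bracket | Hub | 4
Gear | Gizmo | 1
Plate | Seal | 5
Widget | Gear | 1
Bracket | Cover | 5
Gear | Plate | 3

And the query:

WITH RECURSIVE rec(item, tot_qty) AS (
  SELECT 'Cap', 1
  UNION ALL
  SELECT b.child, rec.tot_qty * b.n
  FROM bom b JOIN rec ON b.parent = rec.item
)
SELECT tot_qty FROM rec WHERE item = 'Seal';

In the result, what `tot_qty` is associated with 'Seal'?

30

Base: (Cap, tot_qty=1).
Iteration 1: components of {Cap} -> Bracket = 1*2 = 2, Frame = 1*4 = 4.
Iteration 2: components of {Bracket,Frame} -> Cover = 2*5 = 10, Hub = 2*4 = 8, Widget = 2*1 = 2.
Iteration 3: components of {Cover,Hub,Widget} -> Gear = 2*1 = 2.
Iteration 4: components of {Gear} -> Gizmo = 2*1 = 2, Plate = 2*3 = 6.
Iteration 5: components of {Gizmo,Plate} -> Seal = 6*5 = 30.
Iteration 6: no further components; recursion stops.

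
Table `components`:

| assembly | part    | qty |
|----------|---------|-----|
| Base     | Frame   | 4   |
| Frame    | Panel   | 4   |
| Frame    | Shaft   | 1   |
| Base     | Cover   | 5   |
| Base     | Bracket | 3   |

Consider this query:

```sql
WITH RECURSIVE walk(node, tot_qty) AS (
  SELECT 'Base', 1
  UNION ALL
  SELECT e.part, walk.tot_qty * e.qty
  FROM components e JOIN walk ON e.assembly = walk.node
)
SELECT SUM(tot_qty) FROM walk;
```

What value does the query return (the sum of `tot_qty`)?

Base: (Base, tot_qty=1).
Iteration 1: components of {Base} -> Bracket = 1*3 = 3, Cover = 1*5 = 5, Frame = 1*4 = 4.
Iteration 2: components of {Bracket,Cover,Frame} -> Panel = 4*4 = 16, Shaft = 4*1 = 4.
Iteration 3: no further components; recursion stops.
SUM(tot_qty) = 1 + 4 + 5 + 3 + 16 + 4 = 33.

33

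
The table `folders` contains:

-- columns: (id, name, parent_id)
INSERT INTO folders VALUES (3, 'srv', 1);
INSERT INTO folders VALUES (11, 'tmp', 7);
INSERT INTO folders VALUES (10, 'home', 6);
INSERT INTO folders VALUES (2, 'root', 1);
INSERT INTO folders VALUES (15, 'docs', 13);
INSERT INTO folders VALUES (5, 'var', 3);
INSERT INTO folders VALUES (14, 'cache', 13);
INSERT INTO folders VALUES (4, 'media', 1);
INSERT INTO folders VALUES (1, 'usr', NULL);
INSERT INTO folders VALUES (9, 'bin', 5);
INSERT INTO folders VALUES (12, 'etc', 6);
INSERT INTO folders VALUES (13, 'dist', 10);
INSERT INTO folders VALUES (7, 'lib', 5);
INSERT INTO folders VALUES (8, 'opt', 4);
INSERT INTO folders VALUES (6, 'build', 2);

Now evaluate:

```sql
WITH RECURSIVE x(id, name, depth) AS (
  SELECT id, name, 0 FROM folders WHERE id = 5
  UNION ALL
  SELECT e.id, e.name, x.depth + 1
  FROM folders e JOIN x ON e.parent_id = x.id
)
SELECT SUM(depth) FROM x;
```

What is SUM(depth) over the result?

4

Base: id=5 (var) at depth 0.
Iteration 1: rows with parent_id in {5} -> lib (id 7, depth 1), bin (id 9, depth 1).
Iteration 2: rows with parent_id in {7,9} -> tmp (id 11, depth 2).
Iteration 3: no rows with parent_id in {11}; recursion stops.
SUM(depth) = 0 + 1 + 1 + 2 = 4.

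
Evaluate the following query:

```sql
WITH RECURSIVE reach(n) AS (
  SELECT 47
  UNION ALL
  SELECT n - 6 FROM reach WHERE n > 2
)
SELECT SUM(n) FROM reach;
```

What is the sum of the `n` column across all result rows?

Base: n=47.
Iteration 1: 47 > 2 holds -> n = 47 - 6 = 41.
Iteration 2: 41 > 2 holds -> n = 41 - 6 = 35.
Iteration 3: 35 > 2 holds -> n = 35 - 6 = 29.
Iteration 4: 29 > 2 holds -> n = 29 - 6 = 23.
Iteration 5: 23 > 2 holds -> n = 23 - 6 = 17.
Iteration 6: 17 > 2 holds -> n = 17 - 6 = 11.
Iteration 7: 11 > 2 holds -> n = 11 - 6 = 5.
Iteration 8: 5 > 2 holds -> n = 5 - 6 = -1.
Iteration 9: -1 > 2 fails; recursion stops.
SUM(n) = 47 + 41 + 35 + 29 + 23 + 17 + 11 + 5 + -1 = 207.

207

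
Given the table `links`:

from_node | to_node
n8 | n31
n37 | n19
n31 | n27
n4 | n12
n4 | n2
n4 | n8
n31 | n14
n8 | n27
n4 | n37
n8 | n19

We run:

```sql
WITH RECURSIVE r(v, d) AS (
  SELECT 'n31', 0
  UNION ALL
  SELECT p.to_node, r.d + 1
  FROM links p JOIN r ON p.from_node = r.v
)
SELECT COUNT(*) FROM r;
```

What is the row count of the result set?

3

Base: (n31, d=0).
Iteration 1: edges from {n31} -> (n14, d=1), (n27, d=1).
Iteration 2: no outgoing edges from {n14,n27}; recursion stops.
Total rows emitted: 3.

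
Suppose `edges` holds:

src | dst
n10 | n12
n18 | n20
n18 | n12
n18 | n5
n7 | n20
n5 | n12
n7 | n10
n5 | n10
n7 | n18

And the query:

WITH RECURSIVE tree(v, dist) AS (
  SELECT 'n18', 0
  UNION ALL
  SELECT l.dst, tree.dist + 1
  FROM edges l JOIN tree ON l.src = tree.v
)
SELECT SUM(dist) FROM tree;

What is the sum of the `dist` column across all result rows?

Base: (n18, dist=0).
Iteration 1: edges from {n18} -> (n12, dist=1), (n20, dist=1), (n5, dist=1).
Iteration 2: edges from {n12,n20,n5} -> (n10, dist=2), (n12, dist=2).
Iteration 3: edges from {n10,n12} -> (n12, dist=3).
Iteration 4: no outgoing edges from {n12}; recursion stops.
SUM(dist) = 0 + 1 + 1 + 1 + 2 + 2 + 3 = 10.

10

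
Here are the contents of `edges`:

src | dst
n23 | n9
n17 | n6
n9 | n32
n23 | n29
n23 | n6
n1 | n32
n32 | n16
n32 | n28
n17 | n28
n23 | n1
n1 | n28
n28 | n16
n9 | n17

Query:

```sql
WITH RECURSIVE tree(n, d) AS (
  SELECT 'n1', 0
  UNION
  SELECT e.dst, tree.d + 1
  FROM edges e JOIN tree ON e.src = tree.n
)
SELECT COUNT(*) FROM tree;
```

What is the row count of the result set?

Base: (n1, d=0).
Iteration 1: edges from {n1} -> (n28, d=1), (n32, d=1).
Iteration 2: edges from {n28,n32} -> (n16, d=2), (n28, d=2). [UNION drops 1 duplicate row(s)]
Iteration 3: edges from {n16,n28} -> (n16, d=3).
Iteration 4: no outgoing edges from {n16}; recursion stops.
Total rows emitted: 6.

6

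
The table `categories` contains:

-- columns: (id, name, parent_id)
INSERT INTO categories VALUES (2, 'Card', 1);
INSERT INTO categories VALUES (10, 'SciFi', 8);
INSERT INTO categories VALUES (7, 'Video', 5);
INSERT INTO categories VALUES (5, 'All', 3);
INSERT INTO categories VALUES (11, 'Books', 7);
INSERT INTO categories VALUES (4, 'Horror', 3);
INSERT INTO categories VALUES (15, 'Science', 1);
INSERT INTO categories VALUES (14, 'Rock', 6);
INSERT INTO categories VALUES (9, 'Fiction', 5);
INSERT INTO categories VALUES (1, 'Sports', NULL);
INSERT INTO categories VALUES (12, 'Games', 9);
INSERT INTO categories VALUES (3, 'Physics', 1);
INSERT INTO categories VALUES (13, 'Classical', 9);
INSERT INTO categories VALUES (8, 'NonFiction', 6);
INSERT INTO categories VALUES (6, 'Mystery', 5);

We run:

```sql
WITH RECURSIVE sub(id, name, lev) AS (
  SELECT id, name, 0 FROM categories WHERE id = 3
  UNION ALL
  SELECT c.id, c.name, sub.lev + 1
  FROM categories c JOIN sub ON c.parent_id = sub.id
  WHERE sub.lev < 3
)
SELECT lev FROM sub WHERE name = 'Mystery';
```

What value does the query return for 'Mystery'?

Base: id=3 (Physics) at lev 0.
Iteration 1: rows with parent_id in {3} -> Horror (id 4, lev 1), All (id 5, lev 1).
Iteration 2: rows with parent_id in {4,5} -> Mystery (id 6, lev 2), Video (id 7, lev 2), Fiction (id 9, lev 2).
Iteration 3: rows with parent_id in {6,7,9} -> NonFiction (id 8, lev 3), Books (id 11, lev 3), Games (id 12, lev 3), Classical (id 13, lev 3), Rock (id 14, lev 3).
Iteration 4: lev < 3 fails for all current rows; recursion stops.

2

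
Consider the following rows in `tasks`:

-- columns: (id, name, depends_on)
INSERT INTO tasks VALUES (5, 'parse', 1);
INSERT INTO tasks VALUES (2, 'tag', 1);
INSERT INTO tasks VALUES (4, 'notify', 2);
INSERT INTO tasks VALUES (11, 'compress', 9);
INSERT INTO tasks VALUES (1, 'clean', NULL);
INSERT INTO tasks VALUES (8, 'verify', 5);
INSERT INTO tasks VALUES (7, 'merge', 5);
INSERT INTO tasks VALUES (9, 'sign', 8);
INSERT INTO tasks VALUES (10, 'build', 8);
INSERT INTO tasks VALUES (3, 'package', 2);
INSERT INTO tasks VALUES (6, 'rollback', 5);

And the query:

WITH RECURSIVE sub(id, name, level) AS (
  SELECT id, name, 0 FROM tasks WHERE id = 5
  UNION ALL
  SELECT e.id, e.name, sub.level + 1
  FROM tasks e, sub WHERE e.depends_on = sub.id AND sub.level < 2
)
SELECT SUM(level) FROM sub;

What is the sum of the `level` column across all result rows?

7

Base: id=5 (parse) at level 0.
Iteration 1: rows with depends_on in {5} -> rollback (id 6, level 1), merge (id 7, level 1), verify (id 8, level 1).
Iteration 2: rows with depends_on in {6,7,8} -> sign (id 9, level 2), build (id 10, level 2).
Iteration 3: level < 2 fails for all current rows; recursion stops.
SUM(level) = 0 + 1 + 1 + 1 + 2 + 2 = 7.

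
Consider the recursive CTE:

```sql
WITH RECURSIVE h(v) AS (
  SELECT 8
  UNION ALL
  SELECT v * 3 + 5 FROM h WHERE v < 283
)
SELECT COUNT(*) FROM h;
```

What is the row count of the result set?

Base: v=8.
Iteration 1: 8 < 283 holds -> v = 8 * 3 + 5 = 29.
Iteration 2: 29 < 283 holds -> v = 29 * 3 + 5 = 92.
Iteration 3: 92 < 283 holds -> v = 92 * 3 + 5 = 281.
Iteration 4: 281 < 283 holds -> v = 281 * 3 + 5 = 848.
Iteration 5: 848 < 283 fails; recursion stops.
Total rows emitted: 5.

5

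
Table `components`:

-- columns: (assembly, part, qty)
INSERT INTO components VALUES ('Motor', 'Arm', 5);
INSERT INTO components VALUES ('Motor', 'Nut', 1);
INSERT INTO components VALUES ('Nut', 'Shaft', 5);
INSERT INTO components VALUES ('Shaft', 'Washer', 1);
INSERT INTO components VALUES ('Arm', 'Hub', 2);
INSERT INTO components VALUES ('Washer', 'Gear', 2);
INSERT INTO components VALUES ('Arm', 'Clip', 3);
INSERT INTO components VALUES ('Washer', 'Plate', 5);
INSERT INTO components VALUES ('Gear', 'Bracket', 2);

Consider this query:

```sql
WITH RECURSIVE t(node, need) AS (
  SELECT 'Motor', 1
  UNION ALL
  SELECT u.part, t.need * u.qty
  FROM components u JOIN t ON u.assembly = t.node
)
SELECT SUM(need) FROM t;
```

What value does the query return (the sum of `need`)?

97

Base: (Motor, need=1).
Iteration 1: components of {Motor} -> Arm = 1*5 = 5, Nut = 1*1 = 1.
Iteration 2: components of {Arm,Nut} -> Clip = 5*3 = 15, Hub = 5*2 = 10, Shaft = 1*5 = 5.
Iteration 3: components of {Clip,Hub,Shaft} -> Washer = 5*1 = 5.
Iteration 4: components of {Washer} -> Gear = 5*2 = 10, Plate = 5*5 = 25.
Iteration 5: components of {Gear,Plate} -> Bracket = 10*2 = 20.
Iteration 6: no further components; recursion stops.
SUM(need) = 1 + 5 + 1 + 10 + 15 + 5 + 5 + 10 + 25 + 20 = 97.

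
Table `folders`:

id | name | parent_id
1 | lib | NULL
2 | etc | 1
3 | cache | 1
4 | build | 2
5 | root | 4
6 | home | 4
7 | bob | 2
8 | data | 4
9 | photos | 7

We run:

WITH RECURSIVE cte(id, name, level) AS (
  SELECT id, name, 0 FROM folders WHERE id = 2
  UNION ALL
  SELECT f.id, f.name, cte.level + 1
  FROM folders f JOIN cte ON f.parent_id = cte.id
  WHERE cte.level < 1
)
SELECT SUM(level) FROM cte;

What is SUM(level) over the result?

2

Base: id=2 (etc) at level 0.
Iteration 1: rows with parent_id in {2} -> build (id 4, level 1), bob (id 7, level 1).
Iteration 2: level < 1 fails for all current rows; recursion stops.
SUM(level) = 0 + 1 + 1 = 2.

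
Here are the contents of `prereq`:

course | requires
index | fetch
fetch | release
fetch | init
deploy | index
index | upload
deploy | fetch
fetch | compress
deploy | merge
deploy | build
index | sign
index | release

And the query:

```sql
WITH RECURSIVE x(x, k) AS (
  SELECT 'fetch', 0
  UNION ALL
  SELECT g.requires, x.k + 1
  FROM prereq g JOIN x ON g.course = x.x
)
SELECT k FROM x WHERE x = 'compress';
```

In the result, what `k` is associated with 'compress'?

1

Base: (fetch, k=0).
Iteration 1: edges from {fetch} -> (compress, k=1), (init, k=1), (release, k=1).
Iteration 2: no outgoing edges from {compress,init,release}; recursion stops.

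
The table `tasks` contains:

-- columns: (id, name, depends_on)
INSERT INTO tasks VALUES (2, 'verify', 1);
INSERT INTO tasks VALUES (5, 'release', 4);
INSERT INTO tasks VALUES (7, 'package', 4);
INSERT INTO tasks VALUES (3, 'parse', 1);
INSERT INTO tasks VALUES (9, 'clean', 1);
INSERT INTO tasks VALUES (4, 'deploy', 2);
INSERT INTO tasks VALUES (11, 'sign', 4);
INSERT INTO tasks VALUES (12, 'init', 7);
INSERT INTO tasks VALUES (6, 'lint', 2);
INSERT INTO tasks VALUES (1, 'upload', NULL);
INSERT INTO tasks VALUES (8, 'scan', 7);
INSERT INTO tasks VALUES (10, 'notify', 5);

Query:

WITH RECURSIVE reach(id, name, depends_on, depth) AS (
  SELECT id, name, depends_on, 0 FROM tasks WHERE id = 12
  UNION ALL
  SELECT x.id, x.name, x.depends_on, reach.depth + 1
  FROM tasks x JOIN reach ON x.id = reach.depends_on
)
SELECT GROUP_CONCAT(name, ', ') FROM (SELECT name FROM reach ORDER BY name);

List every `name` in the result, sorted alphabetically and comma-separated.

Base: id=12 (init), depends_on=7, depth 0.
Iteration 1: join on id=7 -> package (id 7, depends_on=4, depth 1).
Iteration 2: join on id=4 -> deploy (id 4, depends_on=2, depth 2).
Iteration 3: join on id=2 -> verify (id 2, depends_on=1, depth 3).
Iteration 4: join on id=1 -> upload (id 1, depends_on=NULL, depth 4).
Iteration 5: depends_on is NULL; no match; recursion stops.

deploy, init, package, upload, verify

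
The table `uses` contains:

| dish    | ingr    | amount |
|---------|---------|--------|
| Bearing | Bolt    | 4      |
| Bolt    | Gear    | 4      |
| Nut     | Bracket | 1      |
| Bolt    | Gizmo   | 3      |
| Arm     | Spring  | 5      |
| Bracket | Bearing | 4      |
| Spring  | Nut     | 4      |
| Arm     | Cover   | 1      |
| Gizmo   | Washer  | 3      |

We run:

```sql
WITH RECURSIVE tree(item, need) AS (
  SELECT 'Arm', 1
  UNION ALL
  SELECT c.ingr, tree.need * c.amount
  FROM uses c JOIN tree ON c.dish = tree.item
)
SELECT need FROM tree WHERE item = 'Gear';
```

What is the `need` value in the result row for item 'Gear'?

1280

Base: (Arm, need=1).
Iteration 1: components of {Arm} -> Cover = 1*1 = 1, Spring = 1*5 = 5.
Iteration 2: components of {Cover,Spring} -> Nut = 5*4 = 20.
Iteration 3: components of {Nut} -> Bracket = 20*1 = 20.
Iteration 4: components of {Bracket} -> Bearing = 20*4 = 80.
Iteration 5: components of {Bearing} -> Bolt = 80*4 = 320.
Iteration 6: components of {Bolt} -> Gear = 320*4 = 1280, Gizmo = 320*3 = 960.
Iteration 7: components of {Gear,Gizmo} -> Washer = 960*3 = 2880.
Iteration 8: no further components; recursion stops.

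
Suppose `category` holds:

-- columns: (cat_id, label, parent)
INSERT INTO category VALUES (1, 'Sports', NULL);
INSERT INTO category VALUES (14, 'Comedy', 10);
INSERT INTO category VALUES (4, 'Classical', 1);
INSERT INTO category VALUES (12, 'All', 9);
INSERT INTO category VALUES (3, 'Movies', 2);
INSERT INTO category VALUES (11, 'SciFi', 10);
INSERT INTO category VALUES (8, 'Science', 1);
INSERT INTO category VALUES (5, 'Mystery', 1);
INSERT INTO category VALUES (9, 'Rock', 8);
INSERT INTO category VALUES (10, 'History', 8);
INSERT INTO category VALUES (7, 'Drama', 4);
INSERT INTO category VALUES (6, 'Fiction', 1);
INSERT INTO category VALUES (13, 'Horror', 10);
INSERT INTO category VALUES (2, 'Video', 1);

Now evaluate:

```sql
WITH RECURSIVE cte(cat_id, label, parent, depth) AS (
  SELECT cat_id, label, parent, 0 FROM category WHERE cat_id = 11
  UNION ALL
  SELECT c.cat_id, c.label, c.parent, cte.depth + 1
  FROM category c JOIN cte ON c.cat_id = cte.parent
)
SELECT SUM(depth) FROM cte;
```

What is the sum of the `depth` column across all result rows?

Base: cat_id=11 (SciFi), parent=10, depth 0.
Iteration 1: join on cat_id=10 -> History (id 10, parent=8, depth 1).
Iteration 2: join on cat_id=8 -> Science (id 8, parent=1, depth 2).
Iteration 3: join on cat_id=1 -> Sports (id 1, parent=NULL, depth 3).
Iteration 4: parent is NULL; no match; recursion stops.
SUM(depth) = 0 + 1 + 2 + 3 = 6.

6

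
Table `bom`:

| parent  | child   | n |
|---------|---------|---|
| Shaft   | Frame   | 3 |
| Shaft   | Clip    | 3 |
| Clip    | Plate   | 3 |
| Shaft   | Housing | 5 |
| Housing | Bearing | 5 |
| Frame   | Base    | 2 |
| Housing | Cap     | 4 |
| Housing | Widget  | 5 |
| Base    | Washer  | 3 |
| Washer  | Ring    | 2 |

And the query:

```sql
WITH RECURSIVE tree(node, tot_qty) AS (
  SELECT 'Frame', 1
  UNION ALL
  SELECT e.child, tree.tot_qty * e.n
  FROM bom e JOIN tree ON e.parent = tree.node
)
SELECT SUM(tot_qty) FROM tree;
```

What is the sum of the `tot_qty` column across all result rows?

21

Base: (Frame, tot_qty=1).
Iteration 1: components of {Frame} -> Base = 1*2 = 2.
Iteration 2: components of {Base} -> Washer = 2*3 = 6.
Iteration 3: components of {Washer} -> Ring = 6*2 = 12.
Iteration 4: no further components; recursion stops.
SUM(tot_qty) = 1 + 2 + 6 + 12 = 21.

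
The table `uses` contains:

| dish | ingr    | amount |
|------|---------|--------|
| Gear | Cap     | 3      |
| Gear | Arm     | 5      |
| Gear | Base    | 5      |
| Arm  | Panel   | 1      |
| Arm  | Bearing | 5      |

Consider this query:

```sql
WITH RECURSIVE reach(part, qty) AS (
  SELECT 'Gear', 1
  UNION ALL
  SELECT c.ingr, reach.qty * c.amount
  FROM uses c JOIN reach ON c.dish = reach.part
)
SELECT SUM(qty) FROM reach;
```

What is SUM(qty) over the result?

44

Base: (Gear, qty=1).
Iteration 1: components of {Gear} -> Arm = 1*5 = 5, Base = 1*5 = 5, Cap = 1*3 = 3.
Iteration 2: components of {Arm,Base,Cap} -> Bearing = 5*5 = 25, Panel = 5*1 = 5.
Iteration 3: no further components; recursion stops.
SUM(qty) = 1 + 3 + 5 + 5 + 5 + 25 = 44.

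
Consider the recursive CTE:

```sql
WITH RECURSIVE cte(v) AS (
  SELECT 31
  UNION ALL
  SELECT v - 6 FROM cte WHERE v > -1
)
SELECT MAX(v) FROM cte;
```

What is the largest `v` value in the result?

31

Base: v=31.
Iteration 1: 31 > -1 holds -> v = 31 - 6 = 25.
Iteration 2: 25 > -1 holds -> v = 25 - 6 = 19.
Iteration 3: 19 > -1 holds -> v = 19 - 6 = 13.
Iteration 4: 13 > -1 holds -> v = 13 - 6 = 7.
Iteration 5: 7 > -1 holds -> v = 7 - 6 = 1.
Iteration 6: 1 > -1 holds -> v = 1 - 6 = -5.
Iteration 7: -5 > -1 fails; recursion stops.
v values: 31, 25, 19, 13, 7, 1, -5; the maximum is 31.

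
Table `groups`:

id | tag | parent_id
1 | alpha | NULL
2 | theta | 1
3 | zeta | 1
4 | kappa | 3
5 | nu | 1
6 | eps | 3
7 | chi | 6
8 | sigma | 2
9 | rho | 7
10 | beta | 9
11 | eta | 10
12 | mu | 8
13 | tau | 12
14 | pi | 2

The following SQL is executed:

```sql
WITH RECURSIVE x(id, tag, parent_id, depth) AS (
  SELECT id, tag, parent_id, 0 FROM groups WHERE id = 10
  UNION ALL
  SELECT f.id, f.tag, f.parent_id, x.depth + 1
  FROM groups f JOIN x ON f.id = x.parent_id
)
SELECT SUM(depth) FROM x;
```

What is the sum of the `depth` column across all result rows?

15

Base: id=10 (beta), parent_id=9, depth 0.
Iteration 1: join on id=9 -> rho (id 9, parent_id=7, depth 1).
Iteration 2: join on id=7 -> chi (id 7, parent_id=6, depth 2).
Iteration 3: join on id=6 -> eps (id 6, parent_id=3, depth 3).
Iteration 4: join on id=3 -> zeta (id 3, parent_id=1, depth 4).
Iteration 5: join on id=1 -> alpha (id 1, parent_id=NULL, depth 5).
Iteration 6: parent_id is NULL; no match; recursion stops.
SUM(depth) = 0 + 1 + 2 + 3 + 4 + 5 = 15.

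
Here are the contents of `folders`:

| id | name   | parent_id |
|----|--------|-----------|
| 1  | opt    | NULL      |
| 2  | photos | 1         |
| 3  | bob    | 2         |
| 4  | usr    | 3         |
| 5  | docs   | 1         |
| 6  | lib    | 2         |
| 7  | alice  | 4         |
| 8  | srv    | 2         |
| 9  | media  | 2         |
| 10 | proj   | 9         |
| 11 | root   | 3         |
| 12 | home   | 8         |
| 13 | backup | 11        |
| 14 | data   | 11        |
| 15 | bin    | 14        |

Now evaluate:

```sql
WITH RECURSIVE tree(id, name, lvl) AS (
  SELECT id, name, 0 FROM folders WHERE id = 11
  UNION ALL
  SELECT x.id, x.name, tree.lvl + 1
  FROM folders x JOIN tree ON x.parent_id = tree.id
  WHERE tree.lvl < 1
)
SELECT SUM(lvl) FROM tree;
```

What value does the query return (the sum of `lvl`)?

Base: id=11 (root) at lvl 0.
Iteration 1: rows with parent_id in {11} -> backup (id 13, lvl 1), data (id 14, lvl 1).
Iteration 2: lvl < 1 fails for all current rows; recursion stops.
SUM(lvl) = 0 + 1 + 1 = 2.

2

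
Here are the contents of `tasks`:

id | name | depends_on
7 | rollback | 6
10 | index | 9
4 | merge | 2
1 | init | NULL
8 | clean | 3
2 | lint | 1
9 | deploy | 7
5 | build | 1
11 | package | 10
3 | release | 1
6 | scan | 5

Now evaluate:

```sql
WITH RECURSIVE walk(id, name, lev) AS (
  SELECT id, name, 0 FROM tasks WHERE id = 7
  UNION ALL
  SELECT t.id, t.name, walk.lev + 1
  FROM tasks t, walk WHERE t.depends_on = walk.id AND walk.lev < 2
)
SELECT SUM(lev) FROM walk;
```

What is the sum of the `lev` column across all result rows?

Base: id=7 (rollback) at lev 0.
Iteration 1: rows with depends_on in {7} -> deploy (id 9, lev 1).
Iteration 2: rows with depends_on in {9} -> index (id 10, lev 2).
Iteration 3: lev < 2 fails for all current rows; recursion stops.
SUM(lev) = 0 + 1 + 2 = 3.

3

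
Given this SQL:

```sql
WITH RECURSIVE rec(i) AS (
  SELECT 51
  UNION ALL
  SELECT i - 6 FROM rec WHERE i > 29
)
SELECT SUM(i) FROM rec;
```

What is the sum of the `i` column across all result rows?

195

Base: i=51.
Iteration 1: 51 > 29 holds -> i = 51 - 6 = 45.
Iteration 2: 45 > 29 holds -> i = 45 - 6 = 39.
Iteration 3: 39 > 29 holds -> i = 39 - 6 = 33.
Iteration 4: 33 > 29 holds -> i = 33 - 6 = 27.
Iteration 5: 27 > 29 fails; recursion stops.
SUM(i) = 51 + 45 + 39 + 33 + 27 = 195.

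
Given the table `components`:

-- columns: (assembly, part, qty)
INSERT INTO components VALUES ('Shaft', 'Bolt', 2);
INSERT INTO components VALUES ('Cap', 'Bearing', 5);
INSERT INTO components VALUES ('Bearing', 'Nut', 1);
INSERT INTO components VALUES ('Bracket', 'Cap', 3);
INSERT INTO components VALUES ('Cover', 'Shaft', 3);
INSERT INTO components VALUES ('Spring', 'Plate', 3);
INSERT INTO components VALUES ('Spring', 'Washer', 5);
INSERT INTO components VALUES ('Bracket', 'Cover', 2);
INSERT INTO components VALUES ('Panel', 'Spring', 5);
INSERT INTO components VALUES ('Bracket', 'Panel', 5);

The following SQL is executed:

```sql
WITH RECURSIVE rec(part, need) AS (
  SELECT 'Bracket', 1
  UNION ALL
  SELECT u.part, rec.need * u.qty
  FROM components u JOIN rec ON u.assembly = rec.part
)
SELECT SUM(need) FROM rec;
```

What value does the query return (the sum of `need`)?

284

Base: (Bracket, need=1).
Iteration 1: components of {Bracket} -> Cap = 1*3 = 3, Cover = 1*2 = 2, Panel = 1*5 = 5.
Iteration 2: components of {Cap,Cover,Panel} -> Bearing = 3*5 = 15, Shaft = 2*3 = 6, Spring = 5*5 = 25.
Iteration 3: components of {Bearing,Shaft,Spring} -> Bolt = 6*2 = 12, Nut = 15*1 = 15, Plate = 25*3 = 75, Washer = 25*5 = 125.
Iteration 4: no further components; recursion stops.
SUM(need) = 1 + 5 + 2 + 3 + 25 + 6 + 15 + 75 + 125 + 12 + 15 = 284.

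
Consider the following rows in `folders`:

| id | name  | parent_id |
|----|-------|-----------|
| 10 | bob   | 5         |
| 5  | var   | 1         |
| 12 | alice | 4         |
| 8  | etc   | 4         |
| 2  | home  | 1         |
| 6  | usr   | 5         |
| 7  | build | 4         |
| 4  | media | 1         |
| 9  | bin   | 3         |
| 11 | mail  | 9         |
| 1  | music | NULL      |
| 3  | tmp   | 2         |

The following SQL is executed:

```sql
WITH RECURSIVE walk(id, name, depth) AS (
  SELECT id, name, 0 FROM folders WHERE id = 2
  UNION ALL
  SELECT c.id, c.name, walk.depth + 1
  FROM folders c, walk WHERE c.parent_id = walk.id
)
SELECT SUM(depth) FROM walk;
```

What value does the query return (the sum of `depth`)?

Base: id=2 (home) at depth 0.
Iteration 1: rows with parent_id in {2} -> tmp (id 3, depth 1).
Iteration 2: rows with parent_id in {3} -> bin (id 9, depth 2).
Iteration 3: rows with parent_id in {9} -> mail (id 11, depth 3).
Iteration 4: no rows with parent_id in {11}; recursion stops.
SUM(depth) = 0 + 1 + 2 + 3 = 6.

6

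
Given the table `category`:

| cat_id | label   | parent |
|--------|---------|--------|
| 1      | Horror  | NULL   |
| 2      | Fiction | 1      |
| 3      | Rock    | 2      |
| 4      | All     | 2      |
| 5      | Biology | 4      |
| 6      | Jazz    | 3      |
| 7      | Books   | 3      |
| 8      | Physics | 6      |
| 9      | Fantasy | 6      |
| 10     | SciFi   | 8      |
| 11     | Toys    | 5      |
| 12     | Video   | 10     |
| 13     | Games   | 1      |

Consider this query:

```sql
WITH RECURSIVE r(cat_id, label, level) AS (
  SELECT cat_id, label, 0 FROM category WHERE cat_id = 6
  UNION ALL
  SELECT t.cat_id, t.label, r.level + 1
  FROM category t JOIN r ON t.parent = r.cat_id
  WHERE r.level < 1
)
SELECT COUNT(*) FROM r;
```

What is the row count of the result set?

Base: cat_id=6 (Jazz) at level 0.
Iteration 1: rows with parent in {6} -> Physics (id 8, level 1), Fantasy (id 9, level 1).
Iteration 2: level < 1 fails for all current rows; recursion stops.
Total rows emitted: 3.

3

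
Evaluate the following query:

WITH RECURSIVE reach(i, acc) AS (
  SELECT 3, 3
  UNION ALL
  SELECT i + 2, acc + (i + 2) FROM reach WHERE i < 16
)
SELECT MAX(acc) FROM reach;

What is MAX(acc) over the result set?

80

Base: i=3, acc=3.
Iteration 1: 3 < 16 holds -> i = 3 + 2 = 5, acc = 3 + 5 = 8.
Iteration 2: 5 < 16 holds -> i = 5 + 2 = 7, acc = 8 + 7 = 15.
Iteration 3: 7 < 16 holds -> i = 7 + 2 = 9, acc = 15 + 9 = 24.
Iteration 4: 9 < 16 holds -> i = 9 + 2 = 11, acc = 24 + 11 = 35.
Iteration 5: 11 < 16 holds -> i = 11 + 2 = 13, acc = 35 + 13 = 48.
Iteration 6: 13 < 16 holds -> i = 13 + 2 = 15, acc = 48 + 15 = 63.
Iteration 7: 15 < 16 holds -> i = 15 + 2 = 17, acc = 63 + 17 = 80.
Iteration 8: 17 < 16 fails; recursion stops.
acc values: 3, 8, 15, 24, 35, 48, 63, 80; the maximum is 80.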